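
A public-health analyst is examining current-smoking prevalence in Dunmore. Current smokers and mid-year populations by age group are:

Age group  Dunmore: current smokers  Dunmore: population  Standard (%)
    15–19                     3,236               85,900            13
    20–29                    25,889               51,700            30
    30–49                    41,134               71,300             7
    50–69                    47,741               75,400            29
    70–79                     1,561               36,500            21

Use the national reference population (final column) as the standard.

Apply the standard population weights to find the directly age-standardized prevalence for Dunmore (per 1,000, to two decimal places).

Age-specific rates per 1,000 for Dunmore: 37.672, 500.754, 576.914, 633.170, 42.767.
Standard weights: 0.13, 0.30, 0.07, 0.29, 0.21.
Standardized rate: 0.1300×37.672 + 0.3000×500.754 + 0.0700×576.914 + 0.2900×633.170 + 0.2100×42.767 = 388.1080 per 1,000.

388.11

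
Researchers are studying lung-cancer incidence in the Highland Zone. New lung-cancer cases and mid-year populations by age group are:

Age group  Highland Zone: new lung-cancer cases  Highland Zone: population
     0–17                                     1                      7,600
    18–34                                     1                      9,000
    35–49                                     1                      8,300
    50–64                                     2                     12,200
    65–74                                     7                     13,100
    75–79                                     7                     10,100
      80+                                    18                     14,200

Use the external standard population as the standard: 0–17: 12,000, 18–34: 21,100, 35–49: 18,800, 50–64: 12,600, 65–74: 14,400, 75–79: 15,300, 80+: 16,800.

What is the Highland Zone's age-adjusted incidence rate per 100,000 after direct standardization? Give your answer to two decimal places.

43.11

Age-specific rates per 100,000 for the Highland Zone: 13.16, 11.11, 12.05, 16.39, 53.44, 69.31, 126.76.
Standard total = 111,000; weights = 0.1081, 0.1901, 0.1694, 0.1135, 0.1297, 0.1378, 0.1514.
Standardized rate: 0.1081×13.16 + 0.1901×11.11 + 0.1694×12.05 + 0.1135×16.39 + 0.1297×53.44 + 0.1378×69.31 + 0.1514×126.76 = 43.1067 per 100,000.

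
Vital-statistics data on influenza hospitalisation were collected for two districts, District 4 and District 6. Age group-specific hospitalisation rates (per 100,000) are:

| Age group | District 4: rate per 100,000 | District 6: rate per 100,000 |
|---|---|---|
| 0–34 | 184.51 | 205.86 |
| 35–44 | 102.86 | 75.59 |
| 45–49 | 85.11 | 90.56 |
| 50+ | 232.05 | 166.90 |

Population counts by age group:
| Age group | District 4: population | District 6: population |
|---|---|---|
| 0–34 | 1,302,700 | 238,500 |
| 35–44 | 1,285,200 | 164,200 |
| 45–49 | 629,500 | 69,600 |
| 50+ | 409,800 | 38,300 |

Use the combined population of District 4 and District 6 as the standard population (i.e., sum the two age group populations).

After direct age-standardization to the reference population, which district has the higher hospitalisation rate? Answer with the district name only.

District 4

Combined standard total = 4,137,800; weights = 0.3725, 0.3503, 0.1690, 0.1083.
District 4: 0.3725×184.51 + 0.3503×102.86 + 0.1690×85.11 + 0.1083×232.05 = 144.2636 per 100,000.
District 6: 0.3725×205.86 + 0.3503×75.59 + 0.1690×90.56 + 0.1083×166.90 = 136.5291 per 100,000.
The crude rates (143.70 vs 145.33) would put District 6 higher, but that reflects its age composition; once standardized to a common age structure, District 4 has the higher underlying rate.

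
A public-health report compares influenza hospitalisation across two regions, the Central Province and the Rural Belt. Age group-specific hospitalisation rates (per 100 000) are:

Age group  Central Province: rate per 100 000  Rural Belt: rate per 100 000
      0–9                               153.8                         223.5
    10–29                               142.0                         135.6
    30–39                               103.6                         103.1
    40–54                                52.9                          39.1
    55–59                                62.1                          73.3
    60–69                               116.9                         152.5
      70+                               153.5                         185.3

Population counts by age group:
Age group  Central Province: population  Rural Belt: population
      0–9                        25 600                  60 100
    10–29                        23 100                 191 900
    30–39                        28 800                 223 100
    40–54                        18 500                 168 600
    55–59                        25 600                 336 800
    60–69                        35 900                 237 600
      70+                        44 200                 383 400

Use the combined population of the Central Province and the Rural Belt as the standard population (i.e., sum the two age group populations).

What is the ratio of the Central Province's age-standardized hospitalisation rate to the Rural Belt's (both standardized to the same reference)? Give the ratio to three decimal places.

0.872

Combined standard total = 1 803 200; weights = 0.0475, 0.1192, 0.1397, 0.1038, 0.2010, 0.1517, 0.2371.
The Central Province: 0.0475×153.8 + 0.1192×142.0 + 0.1397×103.6 + 0.1038×52.9 + 0.2010×62.1 + 0.1517×116.9 + 0.2371×153.5 = 110.8135 per 100 000.
The Rural Belt: 0.0475×223.5 + 0.1192×135.6 + 0.1397×103.1 + 0.1038×39.1 + 0.2010×73.3 + 0.1517×152.5 + 0.2371×185.3 = 127.0527 per 100 000.
Ratio = 110.8135 ÷ 127.0527 = 0.87219.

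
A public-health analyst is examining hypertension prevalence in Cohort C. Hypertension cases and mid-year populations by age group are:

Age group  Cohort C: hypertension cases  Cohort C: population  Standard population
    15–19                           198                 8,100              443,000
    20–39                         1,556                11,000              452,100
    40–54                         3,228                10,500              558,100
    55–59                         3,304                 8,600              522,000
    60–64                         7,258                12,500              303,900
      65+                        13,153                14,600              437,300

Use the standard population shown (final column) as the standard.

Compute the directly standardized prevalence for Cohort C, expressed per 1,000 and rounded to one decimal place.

374.5

Age-specific rates per 1,000 for Cohort C: 24.444, 141.455, 307.429, 384.186, 580.640, 900.890.
Standard total = 2,716,400; weights = 0.1631, 0.1664, 0.2055, 0.1922, 0.1119, 0.1610.
Standardized rate: 0.1631×24.444 + 0.1664×141.455 + 0.2055×307.429 + 0.1922×384.186 + 0.1119×580.640 + 0.1610×900.890 = 374.5094 per 1,000.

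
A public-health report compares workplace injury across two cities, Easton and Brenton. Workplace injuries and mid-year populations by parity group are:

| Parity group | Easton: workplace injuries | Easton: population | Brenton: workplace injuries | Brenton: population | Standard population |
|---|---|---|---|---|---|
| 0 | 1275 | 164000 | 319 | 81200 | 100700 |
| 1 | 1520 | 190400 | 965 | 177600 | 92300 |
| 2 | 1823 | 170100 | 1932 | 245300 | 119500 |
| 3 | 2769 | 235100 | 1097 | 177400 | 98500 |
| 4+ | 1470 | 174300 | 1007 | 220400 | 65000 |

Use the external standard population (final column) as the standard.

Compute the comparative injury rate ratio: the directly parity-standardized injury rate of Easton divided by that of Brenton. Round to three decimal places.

Parity-specific rates per 10000 for Easton: 77.74, 79.83, 107.17, 117.78, 84.34.
For Brenton: 39.29, 54.34, 78.76, 61.84, 45.69.
Standard total = 476000; weights = 0.2116, 0.1939, 0.2511, 0.2069, 0.1366.
Easton: 0.2116×77.74 + 0.1939×79.83 + 0.2511×107.17 + 0.2069×117.78 + 0.1366×84.34 = 94.7219 per 10000.
Brenton: 0.2116×39.29 + 0.1939×54.34 + 0.2511×78.76 + 0.2069×61.84 + 0.1366×45.69 = 57.6554 per 10000.
Ratio = 94.7219 ÷ 57.6554 = 1.64290.

1.643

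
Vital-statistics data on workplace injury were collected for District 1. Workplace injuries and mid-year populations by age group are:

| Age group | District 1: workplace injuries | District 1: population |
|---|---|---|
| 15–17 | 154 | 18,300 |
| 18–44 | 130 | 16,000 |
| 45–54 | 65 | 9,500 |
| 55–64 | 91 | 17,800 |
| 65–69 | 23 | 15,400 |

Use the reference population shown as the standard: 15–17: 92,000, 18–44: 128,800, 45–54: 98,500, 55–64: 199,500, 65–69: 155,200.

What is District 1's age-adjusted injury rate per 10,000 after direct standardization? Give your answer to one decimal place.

Age-specific rates per 10,000 for District 1: 84.15, 81.25, 68.42, 51.12, 14.94.
Standard total = 674,000; weights = 0.1365, 0.1911, 0.1461, 0.2960, 0.2303.
Standardized rate: 0.1365×84.15 + 0.1911×81.25 + 0.1461×68.42 + 0.2960×51.12 + 0.2303×14.94 = 55.5840 per 10,000.

55.6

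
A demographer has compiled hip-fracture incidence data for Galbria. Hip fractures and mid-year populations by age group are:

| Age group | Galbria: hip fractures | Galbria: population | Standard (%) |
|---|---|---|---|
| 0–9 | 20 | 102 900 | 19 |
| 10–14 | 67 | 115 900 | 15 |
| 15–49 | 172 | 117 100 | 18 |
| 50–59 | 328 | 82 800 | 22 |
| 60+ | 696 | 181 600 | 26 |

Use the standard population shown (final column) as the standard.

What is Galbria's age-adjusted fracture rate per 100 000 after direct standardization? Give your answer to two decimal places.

225.60

Age-specific rates per 100 000 for Galbria: 19.44, 57.81, 146.88, 396.14, 383.26.
Standard weights: 0.19, 0.15, 0.18, 0.22, 0.26.
Standardized rate: 0.1900×19.44 + 0.1500×57.81 + 0.1800×146.88 + 0.2200×396.14 + 0.2600×383.26 = 225.6005 per 100 000.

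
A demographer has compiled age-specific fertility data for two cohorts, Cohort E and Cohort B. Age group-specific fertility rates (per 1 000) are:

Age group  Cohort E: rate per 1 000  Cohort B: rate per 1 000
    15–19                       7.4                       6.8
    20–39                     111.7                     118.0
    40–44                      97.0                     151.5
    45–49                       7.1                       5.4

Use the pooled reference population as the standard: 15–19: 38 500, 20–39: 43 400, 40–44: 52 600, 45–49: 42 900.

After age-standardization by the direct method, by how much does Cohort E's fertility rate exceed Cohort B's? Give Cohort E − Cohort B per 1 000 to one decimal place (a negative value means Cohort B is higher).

Standard total = 177 400; weights = 0.2170, 0.2446, 0.2965, 0.2418.
Cohort E: 0.2170×7.4 + 0.2446×111.7 + 0.2965×97.0 + 0.2418×7.1 = 59.4108 per 1 000.
Cohort B: 0.2170×6.8 + 0.2446×118.0 + 0.2965×151.5 + 0.2418×5.4 = 76.5702 per 1 000.
Difference = 59.4108 − 76.5702 = -17.1595.

-17.2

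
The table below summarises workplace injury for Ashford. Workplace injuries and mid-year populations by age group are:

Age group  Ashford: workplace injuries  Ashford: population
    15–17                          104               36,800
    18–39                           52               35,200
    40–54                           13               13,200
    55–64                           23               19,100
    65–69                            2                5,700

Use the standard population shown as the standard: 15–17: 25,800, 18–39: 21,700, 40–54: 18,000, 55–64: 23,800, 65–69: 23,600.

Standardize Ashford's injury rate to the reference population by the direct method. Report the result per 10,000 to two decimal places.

14.14

Age-specific rates per 10,000 for Ashford: 28.26, 14.77, 9.85, 12.04, 3.51.
Standard total = 112,900; weights = 0.2285, 0.1922, 0.1594, 0.2108, 0.2090.
Standardized rate: 0.2285×28.26 + 0.1922×14.77 + 0.1594×9.85 + 0.2108×12.04 + 0.2090×3.51 = 14.1397 per 10,000.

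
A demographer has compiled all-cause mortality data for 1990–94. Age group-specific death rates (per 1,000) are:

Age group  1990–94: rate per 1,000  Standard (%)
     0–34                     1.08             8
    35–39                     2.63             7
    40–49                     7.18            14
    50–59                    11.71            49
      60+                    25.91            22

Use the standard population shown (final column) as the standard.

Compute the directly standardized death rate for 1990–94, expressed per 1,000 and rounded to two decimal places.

12.71

Standard weights: 0.08, 0.07, 0.14, 0.49, 0.22.
Standardized rate: 0.0800×1.08 + 0.0700×2.63 + 0.1400×7.18 + 0.4900×11.71 + 0.2200×25.91 = 12.7138 per 1,000.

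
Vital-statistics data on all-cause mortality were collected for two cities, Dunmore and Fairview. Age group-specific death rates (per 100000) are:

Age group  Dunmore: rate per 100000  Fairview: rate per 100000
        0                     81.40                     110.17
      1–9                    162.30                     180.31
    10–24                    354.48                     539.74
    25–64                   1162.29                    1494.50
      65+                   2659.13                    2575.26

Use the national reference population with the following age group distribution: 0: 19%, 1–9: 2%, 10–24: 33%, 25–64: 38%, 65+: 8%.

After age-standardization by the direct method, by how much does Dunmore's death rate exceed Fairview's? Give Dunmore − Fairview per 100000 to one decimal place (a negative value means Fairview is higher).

Standard weights: 0.19, 0.02, 0.33, 0.38, 0.08.
Dunmore: 0.1900×81.40 + 0.0200×162.30 + 0.3300×354.48 + 0.3800×1162.29 + 0.0800×2659.13 = 790.0910 per 100000.
Fairview: 0.1900×110.17 + 0.0200×180.31 + 0.3300×539.74 + 0.3800×1494.50 + 0.0800×2575.26 = 976.5835 per 100000.
Difference = 790.0910 − 976.5835 = -186.4925.

-186.5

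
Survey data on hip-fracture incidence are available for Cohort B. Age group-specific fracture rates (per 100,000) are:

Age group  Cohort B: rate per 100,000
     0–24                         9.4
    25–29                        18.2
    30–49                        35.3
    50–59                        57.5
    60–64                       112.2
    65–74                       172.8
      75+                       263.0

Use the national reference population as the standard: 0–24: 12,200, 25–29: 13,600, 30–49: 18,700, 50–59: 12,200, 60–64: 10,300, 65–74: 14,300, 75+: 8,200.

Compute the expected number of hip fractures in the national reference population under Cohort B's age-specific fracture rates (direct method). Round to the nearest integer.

75

Expected hip fractures = Σ (standard pop × age-specific rate ÷ 100,000)
= 12,200×9.4/100,000 + 13,600×18.2/100,000 + 18,700×35.3/100,000 + 12,200×57.5/100,000 + 10,300×112.2/100,000 + 14,300×172.8/100,000 + 8,200×263.0/100,000
= 1.15 + 2.48 + 6.60 + 7.01 + 11.56 + 24.71 + 21.57 = 75.07.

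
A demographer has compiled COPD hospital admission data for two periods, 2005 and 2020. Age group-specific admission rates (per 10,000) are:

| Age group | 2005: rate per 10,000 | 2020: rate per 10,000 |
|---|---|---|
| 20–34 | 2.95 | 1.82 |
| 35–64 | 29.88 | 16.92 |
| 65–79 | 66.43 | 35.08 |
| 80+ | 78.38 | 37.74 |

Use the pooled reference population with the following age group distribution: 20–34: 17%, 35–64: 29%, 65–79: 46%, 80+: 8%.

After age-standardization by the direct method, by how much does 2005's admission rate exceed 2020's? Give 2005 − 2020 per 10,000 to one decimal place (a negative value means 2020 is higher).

Standard weights: 0.17, 0.29, 0.46, 0.08.
2005: 0.1700×2.95 + 0.2900×29.88 + 0.4600×66.43 + 0.0800×78.38 = 45.9949 per 10,000.
2020: 0.1700×1.82 + 0.2900×16.92 + 0.4600×35.08 + 0.0800×37.74 = 24.3722 per 10,000.
Difference = 45.9949 − 24.3722 = 21.6227.

21.6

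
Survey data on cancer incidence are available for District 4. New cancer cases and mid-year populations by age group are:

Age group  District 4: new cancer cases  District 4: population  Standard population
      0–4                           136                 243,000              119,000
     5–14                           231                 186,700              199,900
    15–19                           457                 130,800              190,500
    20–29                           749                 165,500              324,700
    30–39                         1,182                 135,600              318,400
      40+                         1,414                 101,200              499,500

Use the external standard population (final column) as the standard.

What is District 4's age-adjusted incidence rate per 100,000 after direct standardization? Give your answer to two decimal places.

Age-specific rates per 100,000 for District 4: 55.97, 123.73, 349.39, 452.57, 871.68, 1397.23.
Standard total = 1,652,000; weights = 0.0720, 0.1210, 0.1153, 0.1965, 0.1927, 0.3024.
Standardized rate: 0.0720×55.97 + 0.1210×123.73 + 0.1153×349.39 + 0.1965×452.57 + 0.1927×871.68 + 0.3024×1397.23 = 738.7179 per 100,000.

738.72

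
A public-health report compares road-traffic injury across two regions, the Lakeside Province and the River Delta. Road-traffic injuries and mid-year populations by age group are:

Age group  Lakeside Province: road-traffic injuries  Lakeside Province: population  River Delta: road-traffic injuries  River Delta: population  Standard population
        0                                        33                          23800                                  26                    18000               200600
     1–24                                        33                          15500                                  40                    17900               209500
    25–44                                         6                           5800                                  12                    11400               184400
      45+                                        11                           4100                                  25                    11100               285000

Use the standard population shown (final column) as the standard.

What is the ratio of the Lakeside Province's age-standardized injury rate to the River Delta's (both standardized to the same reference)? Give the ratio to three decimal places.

Age-specific rates per 100000 for the Lakeside Province: 138.66, 212.90, 103.45, 268.29.
For the River Delta: 144.44, 223.46, 105.26, 225.23.
Standard total = 879500; weights = 0.2281, 0.2382, 0.2097, 0.3240.
The Lakeside Province: 0.2281×138.66 + 0.2382×212.90 + 0.2097×103.45 + 0.3240×268.29 = 190.9685 per 100000.
The River Delta: 0.2281×144.44 + 0.2382×223.46 + 0.2097×105.26 + 0.3240×225.23 = 181.2290 per 100000.
Ratio = 190.9685 ÷ 181.2290 = 1.05374.

1.054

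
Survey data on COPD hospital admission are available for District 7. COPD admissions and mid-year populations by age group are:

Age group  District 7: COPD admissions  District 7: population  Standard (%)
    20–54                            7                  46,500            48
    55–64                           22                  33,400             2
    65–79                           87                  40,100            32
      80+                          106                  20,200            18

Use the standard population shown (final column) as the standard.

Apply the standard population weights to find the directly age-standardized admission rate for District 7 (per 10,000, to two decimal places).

17.24

Age-specific rates per 10,000 for District 7: 1.51, 6.59, 21.70, 52.48.
Standard weights: 0.48, 0.02, 0.32, 0.18.
Standardized rate: 0.4800×1.51 + 0.0200×6.59 + 0.3200×21.70 + 0.1800×52.48 = 17.2425 per 10,000.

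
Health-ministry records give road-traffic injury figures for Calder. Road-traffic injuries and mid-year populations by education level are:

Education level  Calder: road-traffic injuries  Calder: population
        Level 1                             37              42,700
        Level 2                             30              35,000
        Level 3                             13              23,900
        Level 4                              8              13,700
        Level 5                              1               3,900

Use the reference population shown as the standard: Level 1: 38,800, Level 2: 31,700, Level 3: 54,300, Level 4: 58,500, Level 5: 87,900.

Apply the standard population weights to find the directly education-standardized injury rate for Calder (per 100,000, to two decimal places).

54.21

Education-specific rates per 100,000 for Calder: 86.65, 85.71, 54.39, 58.39, 25.64.
Standard total = 271,200; weights = 0.1431, 0.1169, 0.2002, 0.2157, 0.3241.
Standardized rate: 0.1431×86.65 + 0.1169×85.71 + 0.2002×54.39 + 0.2157×58.39 + 0.3241×25.64 = 54.2134 per 100,000.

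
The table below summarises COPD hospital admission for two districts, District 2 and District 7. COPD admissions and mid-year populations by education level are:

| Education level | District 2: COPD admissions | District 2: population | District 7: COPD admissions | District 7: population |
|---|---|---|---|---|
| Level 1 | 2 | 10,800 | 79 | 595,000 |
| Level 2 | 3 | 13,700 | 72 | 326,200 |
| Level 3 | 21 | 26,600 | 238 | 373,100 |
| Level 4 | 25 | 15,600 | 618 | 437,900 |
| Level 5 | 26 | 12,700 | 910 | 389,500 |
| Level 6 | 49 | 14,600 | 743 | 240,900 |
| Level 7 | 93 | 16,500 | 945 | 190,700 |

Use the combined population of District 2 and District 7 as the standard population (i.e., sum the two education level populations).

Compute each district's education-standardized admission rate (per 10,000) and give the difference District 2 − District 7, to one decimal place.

1.0

Education-specific rates per 10,000 for District 2: 1.85, 2.19, 7.89, 16.03, 20.47, 33.56, 56.36.
For District 7: 1.33, 2.21, 6.38, 14.11, 23.36, 30.84, 49.55.
Combined standard total = 2,663,800; weights = 0.2274, 0.1276, 0.1500, 0.1702, 0.1510, 0.0959, 0.0778.
District 2: 0.2274×1.85 + 0.1276×2.19 + 0.1500×7.89 + 0.1702×16.03 + 0.1510×20.47 + 0.0959×33.56 + 0.0778×56.36 = 15.3078 per 10,000.
District 7: 0.2274×1.33 + 0.1276×2.21 + 0.1500×6.38 + 0.1702×14.11 + 0.1510×23.36 + 0.0959×30.84 + 0.0778×49.55 = 14.2838 per 10,000.
Difference = 15.3078 − 14.2838 = 1.0240.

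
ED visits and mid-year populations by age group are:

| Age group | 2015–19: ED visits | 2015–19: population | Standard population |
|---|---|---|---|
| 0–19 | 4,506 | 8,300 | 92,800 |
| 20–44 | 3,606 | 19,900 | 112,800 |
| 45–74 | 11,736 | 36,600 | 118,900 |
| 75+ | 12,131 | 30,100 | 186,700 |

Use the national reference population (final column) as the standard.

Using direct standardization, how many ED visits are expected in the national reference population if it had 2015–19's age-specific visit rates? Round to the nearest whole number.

184191

Age-specific rates per 1,000 for 2015–19: 542.892, 181.206, 320.656, 403.023.
Expected ED visits = Σ (standard pop × age-specific rate ÷ 1,000)
= 92,800×542.892/1,000 + 112,800×181.206/1,000 + 118,900×320.656/1,000 + 186,700×403.023/1,000
= 50380.34 + 20440.04 + 38125.97 + 75244.44 = 184190.79.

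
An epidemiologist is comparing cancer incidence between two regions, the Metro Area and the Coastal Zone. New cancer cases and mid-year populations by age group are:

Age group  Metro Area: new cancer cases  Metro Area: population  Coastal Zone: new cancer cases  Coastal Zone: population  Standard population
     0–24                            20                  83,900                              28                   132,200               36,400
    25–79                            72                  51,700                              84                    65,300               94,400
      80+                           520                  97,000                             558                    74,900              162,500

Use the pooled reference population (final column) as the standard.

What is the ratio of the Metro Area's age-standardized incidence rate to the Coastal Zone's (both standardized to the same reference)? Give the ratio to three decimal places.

0.755

Age-specific rates per 100,000 for the Metro Area: 23.84, 139.26, 536.08.
For the Coastal Zone: 21.18, 128.64, 744.99.
Standard total = 293,300; weights = 0.1241, 0.3219, 0.5540.
The Metro Area: 0.1241×23.84 + 0.3219×139.26 + 0.5540×536.08 = 344.7928 per 100,000.
The Coastal Zone: 0.1241×21.18 + 0.3219×128.64 + 0.5540×744.99 = 456.7873 per 100,000.
Ratio = 344.7928 ÷ 456.7873 = 0.75482.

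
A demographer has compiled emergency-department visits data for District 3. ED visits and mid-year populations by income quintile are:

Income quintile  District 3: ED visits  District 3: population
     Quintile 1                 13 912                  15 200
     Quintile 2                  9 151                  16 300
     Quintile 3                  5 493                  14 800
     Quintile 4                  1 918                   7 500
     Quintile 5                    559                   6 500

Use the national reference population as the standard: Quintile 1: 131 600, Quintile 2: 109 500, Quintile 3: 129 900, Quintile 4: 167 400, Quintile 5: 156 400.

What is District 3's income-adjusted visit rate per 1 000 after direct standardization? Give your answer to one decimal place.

412.2

Income-specific rates per 1 000 for District 3: 915.263, 561.411, 371.149, 255.733, 86.000.
Standard total = 694 800; weights = 0.1894, 0.1576, 0.1870, 0.2409, 0.2251.
Standardized rate: 0.1894×915.263 + 0.1576×561.411 + 0.1870×371.149 + 0.2409×255.733 + 0.2251×86.000 = 412.1985 per 1 000.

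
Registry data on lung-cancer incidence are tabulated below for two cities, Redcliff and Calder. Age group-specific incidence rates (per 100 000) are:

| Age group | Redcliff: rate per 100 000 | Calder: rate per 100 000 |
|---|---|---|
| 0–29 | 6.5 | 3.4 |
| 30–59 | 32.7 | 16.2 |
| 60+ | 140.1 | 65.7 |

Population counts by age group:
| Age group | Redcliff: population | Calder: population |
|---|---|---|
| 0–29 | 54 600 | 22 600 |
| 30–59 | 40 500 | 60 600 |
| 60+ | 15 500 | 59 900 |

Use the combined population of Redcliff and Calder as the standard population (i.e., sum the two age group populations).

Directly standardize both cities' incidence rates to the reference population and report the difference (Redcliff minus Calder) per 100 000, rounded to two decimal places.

Combined standard total = 253 700; weights = 0.3043, 0.3985, 0.2972.
Redcliff: 0.3043×6.5 + 0.3985×32.7 + 0.2972×140.1 = 56.6469 per 100 000.
Calder: 0.3043×3.4 + 0.3985×16.2 + 0.2972×65.7 = 27.0165 per 100 000.
Difference = 56.6469 − 27.0165 = 29.6304.

29.63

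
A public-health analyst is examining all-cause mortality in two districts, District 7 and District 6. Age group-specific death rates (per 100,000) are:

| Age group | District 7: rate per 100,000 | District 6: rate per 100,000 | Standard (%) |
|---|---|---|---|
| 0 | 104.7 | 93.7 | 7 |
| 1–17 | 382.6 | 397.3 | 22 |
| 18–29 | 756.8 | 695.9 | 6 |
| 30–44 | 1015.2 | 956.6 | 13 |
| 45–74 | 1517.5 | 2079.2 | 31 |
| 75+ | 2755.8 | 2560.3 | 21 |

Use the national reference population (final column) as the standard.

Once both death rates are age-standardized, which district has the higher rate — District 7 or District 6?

Standard weights: 0.07, 0.22, 0.06, 0.13, 0.31, 0.21.
District 7: 0.0700×104.7 + 0.2200×382.6 + 0.0600×756.8 + 0.1300×1015.2 + 0.3100×1517.5 + 0.2100×2755.8 = 1318.0280 per 100,000.
District 6: 0.0700×93.7 + 0.2200×397.3 + 0.0600×695.9 + 0.1300×956.6 + 0.3100×2079.2 + 0.2100×2560.3 = 1442.2920 per 100,000.

District 6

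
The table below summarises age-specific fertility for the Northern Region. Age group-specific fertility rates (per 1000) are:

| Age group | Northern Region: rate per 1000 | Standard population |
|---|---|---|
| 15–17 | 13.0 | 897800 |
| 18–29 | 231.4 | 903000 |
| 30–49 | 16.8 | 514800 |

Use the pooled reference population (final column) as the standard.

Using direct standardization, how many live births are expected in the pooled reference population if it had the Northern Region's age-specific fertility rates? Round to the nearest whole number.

Expected live births = Σ (standard pop × age-specific rate ÷ 1000)
= 897800×13.0/1000 + 903000×231.4/1000 + 514800×16.8/1000
= 11671.40 + 208954.20 + 8648.64 = 229274.24.

229274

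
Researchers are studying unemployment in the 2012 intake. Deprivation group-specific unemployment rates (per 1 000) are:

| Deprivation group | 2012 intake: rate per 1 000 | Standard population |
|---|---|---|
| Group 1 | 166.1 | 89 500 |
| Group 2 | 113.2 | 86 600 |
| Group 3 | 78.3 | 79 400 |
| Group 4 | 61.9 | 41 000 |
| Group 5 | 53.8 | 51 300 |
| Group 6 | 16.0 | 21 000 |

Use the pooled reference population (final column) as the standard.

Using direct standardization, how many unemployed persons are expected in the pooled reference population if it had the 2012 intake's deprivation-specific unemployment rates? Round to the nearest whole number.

Expected unemployed persons = Σ (standard pop × deprivation-specific rate ÷ 1 000)
= 89 500×166.1/1 000 + 86 600×113.2/1 000 + 79 400×78.3/1 000 + 41 000×61.9/1 000 + 51 300×53.8/1 000 + 21 000×16.0/1 000
= 14865.95 + 9803.12 + 6217.02 + 2537.90 + 2759.94 + 336.00 = 36519.93.

36520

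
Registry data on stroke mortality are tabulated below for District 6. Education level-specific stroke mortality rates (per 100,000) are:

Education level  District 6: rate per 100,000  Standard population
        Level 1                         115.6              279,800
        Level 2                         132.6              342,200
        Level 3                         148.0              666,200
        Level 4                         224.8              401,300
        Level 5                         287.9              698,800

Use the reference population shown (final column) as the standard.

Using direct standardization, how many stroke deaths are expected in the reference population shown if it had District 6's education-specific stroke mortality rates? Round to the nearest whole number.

Expected stroke deaths = Σ (standard pop × education-specific rate ÷ 100,000)
= 279,800×115.6/100,000 + 342,200×132.6/100,000 + 666,200×148.0/100,000 + 401,300×224.8/100,000 + 698,800×287.9/100,000
= 323.45 + 453.76 + 985.98 + 902.12 + 2011.85 = 4677.15.

4677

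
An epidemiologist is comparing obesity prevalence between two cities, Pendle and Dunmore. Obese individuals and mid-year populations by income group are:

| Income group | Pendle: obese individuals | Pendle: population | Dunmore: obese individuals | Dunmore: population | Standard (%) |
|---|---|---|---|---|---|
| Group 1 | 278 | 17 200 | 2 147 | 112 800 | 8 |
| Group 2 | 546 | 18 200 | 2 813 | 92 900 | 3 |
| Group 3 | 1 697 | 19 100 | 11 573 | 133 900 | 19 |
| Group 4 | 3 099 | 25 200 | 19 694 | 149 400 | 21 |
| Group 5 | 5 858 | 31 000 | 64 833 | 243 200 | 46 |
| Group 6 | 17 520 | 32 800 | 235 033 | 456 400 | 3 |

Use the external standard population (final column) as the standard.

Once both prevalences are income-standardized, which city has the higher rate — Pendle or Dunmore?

Income-specific rates per 1 000 for Pendle: 16.163, 30.000, 88.848, 122.976, 188.968, 534.146.
For Dunmore: 19.034, 30.280, 86.430, 131.821, 266.583, 514.972.
Standard weights: 0.08, 0.03, 0.19, 0.21, 0.46, 0.03.
Pendle: 0.0800×16.163 + 0.0300×30.000 + 0.1900×88.848 + 0.2100×122.976 + 0.4600×188.968 + 0.0300×534.146 = 147.8487 per 1 000.
Dunmore: 0.0800×19.034 + 0.0300×30.280 + 0.1900×86.430 + 0.2100×131.821 + 0.4600×266.583 + 0.0300×514.972 = 184.6125 per 1 000.

Dunmore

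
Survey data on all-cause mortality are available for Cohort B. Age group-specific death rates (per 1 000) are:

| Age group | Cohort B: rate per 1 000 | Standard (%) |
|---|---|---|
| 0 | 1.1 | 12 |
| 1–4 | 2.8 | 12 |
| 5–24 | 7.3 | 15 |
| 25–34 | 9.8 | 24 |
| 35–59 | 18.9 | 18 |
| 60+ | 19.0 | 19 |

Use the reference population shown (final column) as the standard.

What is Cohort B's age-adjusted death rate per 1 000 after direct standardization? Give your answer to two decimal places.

Standard weights: 0.12, 0.12, 0.15, 0.24, 0.18, 0.19.
Standardized rate: 0.1200×1.1 + 0.1200×2.8 + 0.1500×7.3 + 0.2400×9.8 + 0.1800×18.9 + 0.1900×19.0 = 10.9270 per 1 000.

10.93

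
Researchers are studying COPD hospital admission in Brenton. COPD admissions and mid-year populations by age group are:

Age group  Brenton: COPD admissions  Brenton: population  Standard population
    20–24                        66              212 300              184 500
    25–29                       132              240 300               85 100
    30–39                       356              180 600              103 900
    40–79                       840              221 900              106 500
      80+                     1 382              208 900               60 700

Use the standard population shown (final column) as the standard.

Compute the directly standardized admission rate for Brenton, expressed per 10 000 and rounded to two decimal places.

20.60

Age-specific rates per 10 000 for Brenton: 3.11, 5.49, 19.71, 37.85, 66.16.
Standard total = 540 700; weights = 0.3412, 0.1574, 0.1922, 0.1970, 0.1123.
Standardized rate: 0.3412×3.11 + 0.1574×5.49 + 0.1922×19.71 + 0.1970×37.85 + 0.1123×66.16 = 20.5962 per 10 000.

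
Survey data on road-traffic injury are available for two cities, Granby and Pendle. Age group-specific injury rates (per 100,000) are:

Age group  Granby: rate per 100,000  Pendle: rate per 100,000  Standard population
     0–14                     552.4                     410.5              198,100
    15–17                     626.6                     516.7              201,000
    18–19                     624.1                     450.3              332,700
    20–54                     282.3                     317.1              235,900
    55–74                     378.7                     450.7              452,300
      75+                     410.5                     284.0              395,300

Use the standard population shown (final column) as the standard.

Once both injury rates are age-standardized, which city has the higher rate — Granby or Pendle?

Granby

Standard total = 1,815,300; weights = 0.1091, 0.1107, 0.1833, 0.1300, 0.2492, 0.2178.
Granby: 0.1091×552.4 + 0.1107×626.6 + 0.1833×624.1 + 0.1300×282.3 + 0.2492×378.7 + 0.2178×410.5 = 464.4777 per 100,000.
Pendle: 0.1091×410.5 + 0.1107×516.7 + 0.1833×450.3 + 0.1300×317.1 + 0.2492×450.7 + 0.2178×284.0 = 399.8856 per 100,000.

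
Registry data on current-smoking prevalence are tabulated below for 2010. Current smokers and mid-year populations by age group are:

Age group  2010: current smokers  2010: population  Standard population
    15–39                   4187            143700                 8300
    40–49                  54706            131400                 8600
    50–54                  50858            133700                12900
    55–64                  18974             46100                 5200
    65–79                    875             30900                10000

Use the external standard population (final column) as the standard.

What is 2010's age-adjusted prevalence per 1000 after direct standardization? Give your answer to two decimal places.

Age-specific rates per 1000 for 2010: 29.137, 416.332, 380.389, 411.584, 28.317.
Standard total = 45000; weights = 0.1844, 0.1911, 0.2867, 0.1156, 0.2222.
Standardized rate: 0.1844×29.137 + 0.1911×416.332 + 0.2867×380.389 + 0.1156×411.584 + 0.2222×28.317 = 247.8381 per 1000.

247.84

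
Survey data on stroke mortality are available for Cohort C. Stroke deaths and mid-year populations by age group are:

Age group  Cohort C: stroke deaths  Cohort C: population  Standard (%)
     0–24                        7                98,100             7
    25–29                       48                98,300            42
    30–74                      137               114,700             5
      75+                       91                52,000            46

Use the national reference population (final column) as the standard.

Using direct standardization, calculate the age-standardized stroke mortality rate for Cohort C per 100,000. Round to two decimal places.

107.48

Age-specific rates per 100,000 for Cohort C: 7.14, 48.83, 119.44, 175.00.
Standard weights: 0.07, 0.42, 0.05, 0.46.
Standardized rate: 0.0700×7.14 + 0.4200×48.83 + 0.0500×119.44 + 0.4600×175.00 = 107.4802 per 100,000.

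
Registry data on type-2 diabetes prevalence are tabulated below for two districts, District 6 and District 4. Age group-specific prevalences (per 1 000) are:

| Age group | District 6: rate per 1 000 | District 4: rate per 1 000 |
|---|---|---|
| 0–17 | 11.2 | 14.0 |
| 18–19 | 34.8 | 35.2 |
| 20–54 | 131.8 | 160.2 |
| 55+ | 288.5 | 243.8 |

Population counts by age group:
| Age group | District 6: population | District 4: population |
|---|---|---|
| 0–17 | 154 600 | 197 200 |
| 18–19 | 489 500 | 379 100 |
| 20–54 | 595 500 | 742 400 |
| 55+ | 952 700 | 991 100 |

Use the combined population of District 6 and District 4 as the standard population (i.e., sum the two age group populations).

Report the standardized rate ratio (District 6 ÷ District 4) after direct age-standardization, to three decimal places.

1.066

Combined standard total = 4 502 100; weights = 0.0781, 0.1929, 0.2972, 0.4318.
District 6: 0.0781×11.2 + 0.1929×34.8 + 0.2972×131.8 + 0.4318×288.5 = 171.3176 per 1 000.
District 4: 0.0781×14.0 + 0.1929×35.2 + 0.2972×160.2 + 0.4318×243.8 = 160.7539 per 1 000.
Ratio = 171.3176 ÷ 160.7539 = 1.06571.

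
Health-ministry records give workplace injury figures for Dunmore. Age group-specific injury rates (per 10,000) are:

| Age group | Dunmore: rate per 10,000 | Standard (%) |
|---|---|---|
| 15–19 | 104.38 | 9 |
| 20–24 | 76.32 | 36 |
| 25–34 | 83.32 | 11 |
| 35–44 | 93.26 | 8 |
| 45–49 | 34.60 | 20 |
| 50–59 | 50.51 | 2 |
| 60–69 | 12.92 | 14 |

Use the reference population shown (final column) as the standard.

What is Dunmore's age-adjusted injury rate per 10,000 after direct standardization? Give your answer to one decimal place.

63.2

Standard weights: 0.09, 0.36, 0.11, 0.08, 0.20, 0.02, 0.14.
Standardized rate: 0.0900×104.38 + 0.3600×76.32 + 0.1100×83.32 + 0.0800×93.26 + 0.2000×34.60 + 0.0200×50.51 + 0.1400×12.92 = 63.2344 per 10,000.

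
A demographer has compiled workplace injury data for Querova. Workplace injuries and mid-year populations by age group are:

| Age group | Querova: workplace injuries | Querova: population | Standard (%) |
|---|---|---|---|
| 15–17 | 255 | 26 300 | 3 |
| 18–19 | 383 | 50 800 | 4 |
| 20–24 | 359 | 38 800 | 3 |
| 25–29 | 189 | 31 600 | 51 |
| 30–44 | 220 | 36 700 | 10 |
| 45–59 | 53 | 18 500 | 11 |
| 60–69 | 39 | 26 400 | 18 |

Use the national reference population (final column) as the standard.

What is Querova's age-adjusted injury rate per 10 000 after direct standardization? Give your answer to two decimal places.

51.01

Age-specific rates per 10 000 for Querova: 96.96, 75.39, 92.53, 59.81, 59.95, 28.65, 14.77.
Standard weights: 0.03, 0.04, 0.03, 0.51, 0.10, 0.11, 0.18.
Standardized rate: 0.0300×96.96 + 0.0400×75.39 + 0.0300×92.53 + 0.5100×59.81 + 0.1000×59.95 + 0.1100×28.65 + 0.1800×14.77 = 51.0084 per 10 000.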